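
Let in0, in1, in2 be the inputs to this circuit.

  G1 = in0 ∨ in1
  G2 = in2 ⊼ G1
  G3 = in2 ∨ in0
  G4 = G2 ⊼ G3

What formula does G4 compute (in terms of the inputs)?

(in2 ⊼ (in0 ∨ in1)) ⊼ (in2 ∨ in0)

G1 = in0 ∨ in1
G2 = in2 ⊼ G1 = in2 ⊼ (in0 ∨ in1)
G3 = in2 ∨ in0
G4 = G2 ⊼ G3 = (in2 ⊼ (in0 ∨ in1)) ⊼ (in2 ∨ in0)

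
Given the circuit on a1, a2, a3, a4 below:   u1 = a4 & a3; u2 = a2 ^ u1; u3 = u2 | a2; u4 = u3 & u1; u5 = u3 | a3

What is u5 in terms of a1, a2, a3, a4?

((a2 ^ (a4 & a3)) | a2) | a3

u1 = a4 & a3
u2 = a2 ^ u1 = a2 ^ (a4 & a3)
u3 = u2 | a2 = (a2 ^ (a4 & a3)) | a2
u5 = u3 | a3 = ((a2 ^ (a4 & a3)) | a2) | a3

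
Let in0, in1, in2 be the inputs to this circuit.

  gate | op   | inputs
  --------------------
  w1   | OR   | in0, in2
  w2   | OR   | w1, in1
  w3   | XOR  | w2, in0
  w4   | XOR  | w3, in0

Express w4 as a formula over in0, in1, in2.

(((in0 OR in2) OR in1) XOR in0) XOR in0

w1 = in0 OR in2
w2 = w1 OR in1 = (in0 OR in2) OR in1
w3 = w2 XOR in0 = ((in0 OR in2) OR in1) XOR in0
w4 = w3 XOR in0 = (((in0 OR in2) OR in1) XOR in0) XOR in0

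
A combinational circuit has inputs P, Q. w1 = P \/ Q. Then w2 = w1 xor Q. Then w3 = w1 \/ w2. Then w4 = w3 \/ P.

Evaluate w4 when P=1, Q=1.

w1 = 1 \/ 1 = 1
w2 = 1 xor 1 = 0
w3 = 1 \/ 0 = 1
w4 = 1 \/ 1 = 1

1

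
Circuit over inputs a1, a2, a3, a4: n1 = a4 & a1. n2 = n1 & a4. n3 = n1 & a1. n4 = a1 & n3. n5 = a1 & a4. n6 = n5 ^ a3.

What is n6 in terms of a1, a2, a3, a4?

n5 = a1 & a4
n6 = n5 ^ a3 = (a1 & a4) ^ a3

(a1 & a4) ^ a3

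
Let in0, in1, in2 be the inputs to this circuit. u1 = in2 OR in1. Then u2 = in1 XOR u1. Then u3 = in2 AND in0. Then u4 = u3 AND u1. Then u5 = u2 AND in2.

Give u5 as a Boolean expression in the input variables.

u1 = in2 OR in1
u2 = in1 XOR u1 = in1 XOR (in2 OR in1)
u5 = u2 AND in2 = (in1 XOR (in2 OR in1)) AND in2

(in1 XOR (in2 OR in1)) AND in2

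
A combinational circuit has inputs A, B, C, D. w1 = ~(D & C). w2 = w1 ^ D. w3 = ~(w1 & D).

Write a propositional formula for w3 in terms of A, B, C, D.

w1 = ~(D & C)
w3 = ~(w1 & D) = ~((~(D & C)) & D)

~((~(D & C)) & D)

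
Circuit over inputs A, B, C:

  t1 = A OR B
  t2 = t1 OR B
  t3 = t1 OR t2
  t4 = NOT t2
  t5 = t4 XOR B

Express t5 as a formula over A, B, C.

NOT ((A OR B) OR B) XOR B

t1 = A OR B
t2 = t1 OR B = (A OR B) OR B
t4 = NOT t2 = NOT ((A OR B) OR B)
t5 = t4 XOR B = NOT ((A OR B) OR B) XOR B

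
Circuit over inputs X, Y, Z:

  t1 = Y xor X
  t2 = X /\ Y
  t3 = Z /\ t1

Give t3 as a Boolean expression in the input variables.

t1 = Y xor X
t3 = Z /\ t1 = Z /\ (Y xor X)

Z /\ (Y xor X)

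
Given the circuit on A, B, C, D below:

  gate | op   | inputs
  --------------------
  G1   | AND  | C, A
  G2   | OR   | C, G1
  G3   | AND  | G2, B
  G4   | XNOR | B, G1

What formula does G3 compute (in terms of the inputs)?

G1 = C AND A
G2 = C OR G1 = C OR (C AND A)
G3 = G2 AND B = (C OR (C AND A)) AND B

(C OR (C AND A)) AND B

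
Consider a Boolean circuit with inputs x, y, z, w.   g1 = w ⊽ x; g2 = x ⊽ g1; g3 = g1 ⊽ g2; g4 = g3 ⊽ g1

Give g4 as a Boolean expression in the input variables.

g1 = w ⊽ x
g2 = x ⊽ g1 = x ⊽ (w ⊽ x)
g3 = g1 ⊽ g2 = (w ⊽ x) ⊽ (x ⊽ (w ⊽ x))
g4 = g3 ⊽ g1 = ((w ⊽ x) ⊽ (x ⊽ (w ⊽ x))) ⊽ (w ⊽ x)

((w ⊽ x) ⊽ (x ⊽ (w ⊽ x))) ⊽ (w ⊽ x)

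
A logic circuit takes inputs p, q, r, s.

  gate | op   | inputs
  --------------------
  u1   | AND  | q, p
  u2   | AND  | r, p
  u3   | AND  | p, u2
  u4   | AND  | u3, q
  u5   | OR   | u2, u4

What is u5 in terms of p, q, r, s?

(r AND p) OR ((p AND (r AND p)) AND q)

u2 = r AND p
u3 = p AND u2 = p AND (r AND p)
u4 = u3 AND q = (p AND (r AND p)) AND q
u5 = u2 OR u4 = (r AND p) OR ((p AND (r AND p)) AND q)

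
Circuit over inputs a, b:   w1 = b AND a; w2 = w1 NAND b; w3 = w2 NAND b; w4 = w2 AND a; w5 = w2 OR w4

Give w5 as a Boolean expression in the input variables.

w1 = b AND a
w2 = w1 NAND b = (b AND a) NAND b
w4 = w2 AND a = ((b AND a) NAND b) AND a
w5 = w2 OR w4 = ((b AND a) NAND b) OR (((b AND a) NAND b) AND a)

((b AND a) NAND b) OR (((b AND a) NAND b) AND a)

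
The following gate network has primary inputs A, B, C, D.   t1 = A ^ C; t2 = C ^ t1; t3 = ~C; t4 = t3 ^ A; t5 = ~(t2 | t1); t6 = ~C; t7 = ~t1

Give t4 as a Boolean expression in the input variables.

t3 = ~C
t4 = t3 ^ A = ~C ^ A

~C ^ A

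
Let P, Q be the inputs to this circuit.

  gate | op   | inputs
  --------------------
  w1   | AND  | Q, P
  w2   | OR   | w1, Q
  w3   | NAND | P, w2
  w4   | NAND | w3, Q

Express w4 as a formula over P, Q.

(P NAND ((Q AND P) OR Q)) NAND Q

w1 = Q AND P
w2 = w1 OR Q = (Q AND P) OR Q
w3 = P NAND w2 = P NAND ((Q AND P) OR Q)
w4 = w3 NAND Q = (P NAND ((Q AND P) OR Q)) NAND Q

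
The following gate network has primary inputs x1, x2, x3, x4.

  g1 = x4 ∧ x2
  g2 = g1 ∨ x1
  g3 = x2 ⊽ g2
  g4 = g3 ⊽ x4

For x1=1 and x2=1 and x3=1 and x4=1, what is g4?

0

g1 = 1 ∧ 1 = 1
g2 = 1 ∨ 1 = 1
g3 = 1 ⊽ 1 = 0
g4 = 0 ⊽ 1 = 0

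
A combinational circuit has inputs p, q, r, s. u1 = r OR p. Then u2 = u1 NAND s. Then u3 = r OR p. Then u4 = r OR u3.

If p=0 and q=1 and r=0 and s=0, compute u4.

0

u3 = 0 OR 0 = 0
u4 = 0 OR 0 = 0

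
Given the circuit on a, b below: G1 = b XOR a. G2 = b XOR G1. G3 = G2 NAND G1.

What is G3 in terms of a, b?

G1 = b XOR a
G2 = b XOR G1 = b XOR (b XOR a)
G3 = G2 NAND G1 = (b XOR (b XOR a)) NAND (b XOR a)

(b XOR (b XOR a)) NAND (b XOR a)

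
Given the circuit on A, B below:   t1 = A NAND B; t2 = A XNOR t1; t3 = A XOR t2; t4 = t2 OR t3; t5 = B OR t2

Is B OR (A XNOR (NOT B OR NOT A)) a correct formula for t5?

t1 = A NAND B
t2 = A XNOR t1 = A XNOR (A NAND B)
t5 = B OR t2 = B OR (A XNOR (A NAND B))
At A=0, B=0: circuit gives 0, formula gives 0.
At A=0, B=1: circuit gives 1, formula gives 1.
Agrees on all 4 inputs.

Yes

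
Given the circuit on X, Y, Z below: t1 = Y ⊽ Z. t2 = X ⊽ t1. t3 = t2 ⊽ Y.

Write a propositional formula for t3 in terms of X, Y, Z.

(X ⊽ (Y ⊽ Z)) ⊽ Y

t1 = Y ⊽ Z
t2 = X ⊽ t1 = X ⊽ (Y ⊽ Z)
t3 = t2 ⊽ Y = (X ⊽ (Y ⊽ Z)) ⊽ Y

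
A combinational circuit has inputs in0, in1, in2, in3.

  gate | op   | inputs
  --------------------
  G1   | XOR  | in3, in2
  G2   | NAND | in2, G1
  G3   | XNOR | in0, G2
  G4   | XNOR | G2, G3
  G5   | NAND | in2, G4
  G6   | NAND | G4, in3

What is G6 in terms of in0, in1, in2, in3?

((in2 NAND (in3 XOR in2)) XNOR (in0 XNOR (in2 NAND (in3 XOR in2)))) NAND in3

G1 = in3 XOR in2
G2 = in2 NAND G1 = in2 NAND (in3 XOR in2)
G3 = in0 XNOR G2 = in0 XNOR (in2 NAND (in3 XOR in2))
G4 = G2 XNOR G3 = (in2 NAND (in3 XOR in2)) XNOR (in0 XNOR (in2 NAND (in3 XOR in2)))
G6 = G4 NAND in3 = ((in2 NAND (in3 XOR in2)) XNOR (in0 XNOR (in2 NAND (in3 XOR in2)))) NAND in3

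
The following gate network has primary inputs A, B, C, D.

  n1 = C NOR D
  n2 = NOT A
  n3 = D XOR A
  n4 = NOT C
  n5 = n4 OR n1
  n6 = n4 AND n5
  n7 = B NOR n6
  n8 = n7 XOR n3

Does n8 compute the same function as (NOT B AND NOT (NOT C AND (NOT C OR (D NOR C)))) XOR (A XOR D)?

n1 = C NOR D
n3 = D XOR A
n4 = NOT C
n5 = n4 OR n1 = NOT C OR (C NOR D)
n6 = n4 AND n5 = NOT C AND (NOT C OR (C NOR D))
n7 = B NOR n6 = B NOR (NOT C AND (NOT C OR (C NOR D)))
n8 = n7 XOR n3 = (B NOR (NOT C AND (NOT C OR (C NOR D)))) XOR (D XOR A)
At A=0, B=0, C=0, D=0: circuit gives 0, formula gives 0.
At A=0, B=0, C=0, D=1: circuit gives 1, formula gives 1.
Agrees on all 16 inputs.

Yes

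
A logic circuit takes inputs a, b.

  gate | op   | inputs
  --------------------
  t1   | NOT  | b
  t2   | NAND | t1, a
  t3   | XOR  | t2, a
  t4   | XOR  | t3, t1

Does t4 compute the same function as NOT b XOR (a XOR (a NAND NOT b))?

Yes

t1 = NOT b
t2 = t1 NAND a = NOT b NAND a
t3 = t2 XOR a = (NOT b NAND a) XOR a
t4 = t3 XOR t1 = ((NOT b NAND a) XOR a) XOR NOT b
At a=0, b=0: circuit gives 0, formula gives 0.
At a=0, b=1: circuit gives 1, formula gives 1.
Agrees on all 4 inputs.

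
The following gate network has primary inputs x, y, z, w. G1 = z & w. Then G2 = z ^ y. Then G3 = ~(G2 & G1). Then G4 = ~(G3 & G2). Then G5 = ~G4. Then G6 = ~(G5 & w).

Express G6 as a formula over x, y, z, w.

G1 = z & w
G2 = z ^ y
G3 = ~(G2 & G1) = ~((z ^ y) & (z & w))
G4 = ~(G3 & G2) = ~((~((z ^ y) & (z & w))) & (z ^ y))
G5 = ~G4 = ~(~((~((z ^ y) & (z & w))) & (z ^ y)))
G6 = ~(G5 & w) = ~(~(~((~((z ^ y) & (z & w))) & (z ^ y))) & w)

~(~(~((~((z ^ y) & (z & w))) & (z ^ y))) & w)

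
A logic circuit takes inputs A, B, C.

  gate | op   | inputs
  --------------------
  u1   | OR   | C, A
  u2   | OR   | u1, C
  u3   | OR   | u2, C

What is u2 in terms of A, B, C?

(C OR A) OR C

u1 = C OR A
u2 = u1 OR C = (C OR A) OR C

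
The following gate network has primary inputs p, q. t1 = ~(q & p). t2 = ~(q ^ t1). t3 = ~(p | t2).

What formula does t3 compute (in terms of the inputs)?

t1 = ~(q & p)
t2 = ~(q ^ t1) = ~(q ^ (~(q & p)))
t3 = ~(p | t2) = ~(p | (~(q ^ (~(q & p)))))

~(p | (~(q ^ (~(q & p)))))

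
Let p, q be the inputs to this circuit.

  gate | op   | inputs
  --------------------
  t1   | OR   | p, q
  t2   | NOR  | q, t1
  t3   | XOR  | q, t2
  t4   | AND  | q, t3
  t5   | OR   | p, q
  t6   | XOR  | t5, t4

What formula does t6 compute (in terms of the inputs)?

t1 = p OR q
t2 = q NOR t1 = q NOR (p OR q)
t3 = q XOR t2 = q XOR (q NOR (p OR q))
t4 = q AND t3 = q AND (q XOR (q NOR (p OR q)))
t5 = p OR q
t6 = t5 XOR t4 = (p OR q) XOR (q AND (q XOR (q NOR (p OR q))))

(p OR q) XOR (q AND (q XOR (q NOR (p OR q))))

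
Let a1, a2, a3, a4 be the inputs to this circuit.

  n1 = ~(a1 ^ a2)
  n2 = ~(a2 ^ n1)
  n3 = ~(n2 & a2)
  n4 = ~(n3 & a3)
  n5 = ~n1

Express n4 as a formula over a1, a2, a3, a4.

~((~((~(a2 ^ (~(a1 ^ a2)))) & a2)) & a3)

n1 = ~(a1 ^ a2)
n2 = ~(a2 ^ n1) = ~(a2 ^ (~(a1 ^ a2)))
n3 = ~(n2 & a2) = ~((~(a2 ^ (~(a1 ^ a2)))) & a2)
n4 = ~(n3 & a3) = ~((~((~(a2 ^ (~(a1 ^ a2)))) & a2)) & a3)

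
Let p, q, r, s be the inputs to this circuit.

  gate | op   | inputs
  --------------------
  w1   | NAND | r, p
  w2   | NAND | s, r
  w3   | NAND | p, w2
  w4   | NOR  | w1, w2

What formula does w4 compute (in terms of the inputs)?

w1 = r NAND p
w2 = s NAND r
w4 = w1 NOR w2 = (r NAND p) NOR (s NAND r)

(r NAND p) NOR (s NAND r)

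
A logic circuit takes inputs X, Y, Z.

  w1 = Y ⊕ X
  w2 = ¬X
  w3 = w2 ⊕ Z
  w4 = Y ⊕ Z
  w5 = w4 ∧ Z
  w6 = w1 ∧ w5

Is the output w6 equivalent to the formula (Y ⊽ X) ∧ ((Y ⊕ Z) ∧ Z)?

w1 = Y ⊕ X
w4 = Y ⊕ Z
w5 = w4 ∧ Z = (Y ⊕ Z) ∧ Z
w6 = w1 ∧ w5 = (Y ⊕ X) ∧ ((Y ⊕ Z) ∧ Z)
At X=0, Y=0, Z=1: circuit gives 0, formula gives 1.

No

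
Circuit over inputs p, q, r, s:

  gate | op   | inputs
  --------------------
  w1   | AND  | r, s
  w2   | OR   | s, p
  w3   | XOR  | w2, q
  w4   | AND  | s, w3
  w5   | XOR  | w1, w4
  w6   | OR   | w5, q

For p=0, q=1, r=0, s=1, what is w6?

1

w1 = 0 AND 1 = 0
w2 = 1 OR 0 = 1
w3 = 1 XOR 1 = 0
w4 = 1 AND 0 = 0
w5 = 0 XOR 0 = 0
w6 = 0 OR 1 = 1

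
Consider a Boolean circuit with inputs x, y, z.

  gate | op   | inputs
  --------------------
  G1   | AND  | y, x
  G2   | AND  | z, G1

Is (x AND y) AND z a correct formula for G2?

G1 = y AND x
G2 = z AND G1 = z AND (y AND x)
At x=0, y=0, z=0: circuit gives 0, formula gives 0.
At x=1, y=1, z=1: circuit gives 1, formula gives 1.
Agrees on all 8 inputs.

Yes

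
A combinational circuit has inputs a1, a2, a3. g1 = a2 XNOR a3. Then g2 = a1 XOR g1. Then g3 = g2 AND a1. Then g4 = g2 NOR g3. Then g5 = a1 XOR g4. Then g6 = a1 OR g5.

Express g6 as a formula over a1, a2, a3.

g1 = a2 XNOR a3
g2 = a1 XOR g1 = a1 XOR (a2 XNOR a3)
g3 = g2 AND a1 = (a1 XOR (a2 XNOR a3)) AND a1
g4 = g2 NOR g3 = (a1 XOR (a2 XNOR a3)) NOR ((a1 XOR (a2 XNOR a3)) AND a1)
g5 = a1 XOR g4 = a1 XOR ((a1 XOR (a2 XNOR a3)) NOR ((a1 XOR (a2 XNOR a3)) AND a1))
g6 = a1 OR g5 = a1 OR (a1 XOR ((a1 XOR (a2 XNOR a3)) NOR ((a1 XOR (a2 XNOR a3)) AND a1)))

a1 OR (a1 XOR ((a1 XOR (a2 XNOR a3)) NOR ((a1 XOR (a2 XNOR a3)) AND a1)))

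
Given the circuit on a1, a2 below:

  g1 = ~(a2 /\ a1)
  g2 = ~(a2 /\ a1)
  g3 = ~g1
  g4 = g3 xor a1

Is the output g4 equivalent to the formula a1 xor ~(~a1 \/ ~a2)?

g1 = ~(a2 /\ a1)
g3 = ~g1 = ~(~(a2 /\ a1))
g4 = g3 xor a1 = ~(~(a2 /\ a1)) xor a1
At a1=0, a2=0: circuit gives 0, formula gives 0.
At a1=1, a2=0: circuit gives 1, formula gives 1.
Agrees on all 4 inputs.

Yes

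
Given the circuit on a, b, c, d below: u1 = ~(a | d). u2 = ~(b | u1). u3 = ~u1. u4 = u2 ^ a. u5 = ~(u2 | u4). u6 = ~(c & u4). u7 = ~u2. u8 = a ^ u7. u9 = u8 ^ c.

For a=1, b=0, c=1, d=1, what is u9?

u1 = ~(1 | 1) = 0
u2 = ~(0 | 0) = 1
u7 = ~1 = 0
u8 = 1 ^ 0 = 1
u9 = 1 ^ 1 = 0

0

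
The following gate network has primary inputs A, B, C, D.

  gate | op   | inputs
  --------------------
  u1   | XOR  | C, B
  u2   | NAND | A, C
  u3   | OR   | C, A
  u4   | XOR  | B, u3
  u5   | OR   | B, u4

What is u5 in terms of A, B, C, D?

B OR (B XOR (C OR A))

u3 = C OR A
u4 = B XOR u3 = B XOR (C OR A)
u5 = B OR u4 = B OR (B XOR (C OR A))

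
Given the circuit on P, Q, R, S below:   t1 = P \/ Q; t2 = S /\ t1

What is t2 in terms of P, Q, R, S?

S /\ (P \/ Q)

t1 = P \/ Q
t2 = S /\ t1 = S /\ (P \/ Q)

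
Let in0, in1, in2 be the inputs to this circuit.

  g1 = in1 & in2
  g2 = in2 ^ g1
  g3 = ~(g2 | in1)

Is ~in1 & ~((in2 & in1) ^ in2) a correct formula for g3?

g1 = in1 & in2
g2 = in2 ^ g1 = in2 ^ (in1 & in2)
g3 = ~(g2 | in1) = ~((in2 ^ (in1 & in2)) | in1)
At in0=0, in1=0, in2=1: circuit gives 0, formula gives 0.
At in0=0, in1=0, in2=0: circuit gives 1, formula gives 1.
Agrees on all 8 inputs.

Yes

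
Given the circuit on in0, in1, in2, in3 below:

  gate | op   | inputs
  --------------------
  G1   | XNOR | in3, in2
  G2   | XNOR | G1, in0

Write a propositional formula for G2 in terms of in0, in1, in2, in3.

(in3 XNOR in2) XNOR in0

G1 = in3 XNOR in2
G2 = G1 XNOR in0 = (in3 XNOR in2) XNOR in0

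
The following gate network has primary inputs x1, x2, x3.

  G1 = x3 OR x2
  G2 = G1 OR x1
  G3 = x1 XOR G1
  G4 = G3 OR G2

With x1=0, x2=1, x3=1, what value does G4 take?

G1 = 1 OR 1 = 1
G2 = 1 OR 0 = 1
G3 = 0 XOR 1 = 1
G4 = 1 OR 1 = 1

1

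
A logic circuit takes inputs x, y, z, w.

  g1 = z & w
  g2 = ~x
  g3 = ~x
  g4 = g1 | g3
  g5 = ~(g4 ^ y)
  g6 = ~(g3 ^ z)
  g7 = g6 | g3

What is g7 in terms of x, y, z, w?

(~(~x ^ z)) | ~x

g3 = ~x
g6 = ~(g3 ^ z) = ~(~x ^ z)
g7 = g6 | g3 = (~(~x ^ z)) | ~x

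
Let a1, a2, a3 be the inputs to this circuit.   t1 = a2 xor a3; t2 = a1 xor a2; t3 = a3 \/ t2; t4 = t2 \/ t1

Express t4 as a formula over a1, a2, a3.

(a1 xor a2) \/ (a2 xor a3)

t1 = a2 xor a3
t2 = a1 xor a2
t4 = t2 \/ t1 = (a1 xor a2) \/ (a2 xor a3)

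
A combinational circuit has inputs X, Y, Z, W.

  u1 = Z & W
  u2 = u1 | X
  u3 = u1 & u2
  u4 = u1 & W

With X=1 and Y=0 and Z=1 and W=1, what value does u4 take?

1

u1 = 1 & 1 = 1
u4 = 1 & 1 = 1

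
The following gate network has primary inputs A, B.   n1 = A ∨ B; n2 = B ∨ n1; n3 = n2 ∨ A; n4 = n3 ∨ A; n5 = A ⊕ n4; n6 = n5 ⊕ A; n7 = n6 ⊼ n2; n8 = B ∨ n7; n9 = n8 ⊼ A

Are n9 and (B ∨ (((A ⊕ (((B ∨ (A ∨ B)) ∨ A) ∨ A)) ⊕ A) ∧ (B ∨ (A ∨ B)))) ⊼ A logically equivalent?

No

n1 = A ∨ B
n2 = B ∨ n1 = B ∨ (A ∨ B)
n3 = n2 ∨ A = (B ∨ (A ∨ B)) ∨ A
n4 = n3 ∨ A = ((B ∨ (A ∨ B)) ∨ A) ∨ A
n5 = A ⊕ n4 = A ⊕ (((B ∨ (A ∨ B)) ∨ A) ∨ A)
n6 = n5 ⊕ A = (A ⊕ (((B ∨ (A ∨ B)) ∨ A) ∨ A)) ⊕ A
n7 = n6 ⊼ n2 = ((A ⊕ (((B ∨ (A ∨ B)) ∨ A) ∨ A)) ⊕ A) ⊼ (B ∨ (A ∨ B))
n8 = B ∨ n7 = B ∨ (((A ⊕ (((B ∨ (A ∨ B)) ∨ A) ∨ A)) ⊕ A) ⊼ (B ∨ (A ∨ B)))
n9 = n8 ⊼ A = (B ∨ (((A ⊕ (((B ∨ (A ∨ B)) ∨ A) ∨ A)) ⊕ A) ⊼ (B ∨ (A ∨ B)))) ⊼ A
At A=1, B=0: circuit gives 1, formula gives 0.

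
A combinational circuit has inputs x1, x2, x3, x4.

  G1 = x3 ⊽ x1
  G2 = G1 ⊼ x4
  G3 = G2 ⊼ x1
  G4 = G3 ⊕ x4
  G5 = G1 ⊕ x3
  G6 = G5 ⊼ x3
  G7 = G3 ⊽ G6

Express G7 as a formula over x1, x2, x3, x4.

G1 = x3 ⊽ x1
G2 = G1 ⊼ x4 = (x3 ⊽ x1) ⊼ x4
G3 = G2 ⊼ x1 = ((x3 ⊽ x1) ⊼ x4) ⊼ x1
G5 = G1 ⊕ x3 = (x3 ⊽ x1) ⊕ x3
G6 = G5 ⊼ x3 = ((x3 ⊽ x1) ⊕ x3) ⊼ x3
G7 = G3 ⊽ G6 = (((x3 ⊽ x1) ⊼ x4) ⊼ x1) ⊽ (((x3 ⊽ x1) ⊕ x3) ⊼ x3)

(((x3 ⊽ x1) ⊼ x4) ⊼ x1) ⊽ (((x3 ⊽ x1) ⊕ x3) ⊼ x3)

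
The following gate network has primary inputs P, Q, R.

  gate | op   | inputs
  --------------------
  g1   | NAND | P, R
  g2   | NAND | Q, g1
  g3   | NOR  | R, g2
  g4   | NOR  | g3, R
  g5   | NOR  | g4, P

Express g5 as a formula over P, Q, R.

((R NOR (Q NAND (P NAND R))) NOR R) NOR P

g1 = P NAND R
g2 = Q NAND g1 = Q NAND (P NAND R)
g3 = R NOR g2 = R NOR (Q NAND (P NAND R))
g4 = g3 NOR R = (R NOR (Q NAND (P NAND R))) NOR R
g5 = g4 NOR P = ((R NOR (Q NAND (P NAND R))) NOR R) NOR P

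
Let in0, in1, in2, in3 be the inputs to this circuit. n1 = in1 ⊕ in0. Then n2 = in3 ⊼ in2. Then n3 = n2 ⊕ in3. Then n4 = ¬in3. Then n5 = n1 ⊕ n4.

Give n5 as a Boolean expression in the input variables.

n1 = in1 ⊕ in0
n4 = ¬in3
n5 = n1 ⊕ n4 = (in1 ⊕ in0) ⊕ ¬in3

(in1 ⊕ in0) ⊕ ¬in3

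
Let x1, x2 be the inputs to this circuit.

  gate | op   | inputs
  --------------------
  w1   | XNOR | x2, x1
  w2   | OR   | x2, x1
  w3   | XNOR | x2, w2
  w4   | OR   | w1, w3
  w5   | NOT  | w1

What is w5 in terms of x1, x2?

NOT (x2 XNOR x1)

w1 = x2 XNOR x1
w5 = NOT w1 = NOT (x2 XNOR x1)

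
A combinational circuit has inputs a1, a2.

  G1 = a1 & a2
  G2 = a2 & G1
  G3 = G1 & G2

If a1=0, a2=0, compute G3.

0

G1 = 0 & 0 = 0
G2 = 0 & 0 = 0
G3 = 0 & 0 = 0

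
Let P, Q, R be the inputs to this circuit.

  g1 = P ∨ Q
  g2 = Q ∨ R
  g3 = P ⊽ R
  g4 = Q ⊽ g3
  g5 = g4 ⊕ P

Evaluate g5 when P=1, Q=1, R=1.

1

g3 = 1 ⊽ 1 = 0
g4 = 1 ⊽ 0 = 0
g5 = 0 ⊕ 1 = 1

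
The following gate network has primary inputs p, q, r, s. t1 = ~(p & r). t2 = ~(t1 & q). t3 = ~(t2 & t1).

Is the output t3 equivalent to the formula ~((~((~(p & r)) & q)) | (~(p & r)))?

t1 = ~(p & r)
t2 = ~(t1 & q) = ~((~(p & r)) & q)
t3 = ~(t2 & t1) = ~((~((~(p & r)) & q)) & (~(p & r)))
At p=0, q=1, r=0, s=0: circuit gives 1, formula gives 0.

No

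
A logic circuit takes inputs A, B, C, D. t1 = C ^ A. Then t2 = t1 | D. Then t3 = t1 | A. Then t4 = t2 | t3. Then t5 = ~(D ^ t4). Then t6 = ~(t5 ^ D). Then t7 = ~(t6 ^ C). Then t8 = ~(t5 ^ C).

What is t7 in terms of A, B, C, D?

~((~((~(D ^ (((C ^ A) | D) | ((C ^ A) | A)))) ^ D)) ^ C)

t1 = C ^ A
t2 = t1 | D = (C ^ A) | D
t3 = t1 | A = (C ^ A) | A
t4 = t2 | t3 = ((C ^ A) | D) | ((C ^ A) | A)
t5 = ~(D ^ t4) = ~(D ^ (((C ^ A) | D) | ((C ^ A) | A)))
t6 = ~(t5 ^ D) = ~((~(D ^ (((C ^ A) | D) | ((C ^ A) | A)))) ^ D)
t7 = ~(t6 ^ C) = ~((~((~(D ^ (((C ^ A) | D) | ((C ^ A) | A)))) ^ D)) ^ C)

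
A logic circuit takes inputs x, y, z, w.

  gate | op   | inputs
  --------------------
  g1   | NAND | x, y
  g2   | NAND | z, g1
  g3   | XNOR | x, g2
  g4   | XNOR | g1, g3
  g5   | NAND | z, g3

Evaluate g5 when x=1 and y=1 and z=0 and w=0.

1

g1 = 1 NAND 1 = 0
g2 = 0 NAND 0 = 1
g3 = 1 XNOR 1 = 1
g5 = 0 NAND 1 = 1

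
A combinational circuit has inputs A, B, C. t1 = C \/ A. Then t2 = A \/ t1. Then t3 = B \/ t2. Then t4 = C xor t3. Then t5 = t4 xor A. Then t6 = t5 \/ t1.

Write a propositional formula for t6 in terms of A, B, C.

t1 = C \/ A
t2 = A \/ t1 = A \/ (C \/ A)
t3 = B \/ t2 = B \/ (A \/ (C \/ A))
t4 = C xor t3 = C xor (B \/ (A \/ (C \/ A)))
t5 = t4 xor A = (C xor (B \/ (A \/ (C \/ A)))) xor A
t6 = t5 \/ t1 = ((C xor (B \/ (A \/ (C \/ A)))) xor A) \/ (C \/ A)

((C xor (B \/ (A \/ (C \/ A)))) xor A) \/ (C \/ A)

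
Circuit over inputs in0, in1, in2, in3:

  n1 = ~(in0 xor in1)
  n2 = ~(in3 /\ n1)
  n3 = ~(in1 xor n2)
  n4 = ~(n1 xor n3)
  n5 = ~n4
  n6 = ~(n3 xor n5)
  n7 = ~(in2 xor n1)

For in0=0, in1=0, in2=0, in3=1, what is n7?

0

n1 = ~(0 xor 0) = 1
n7 = ~(0 xor 1) = 0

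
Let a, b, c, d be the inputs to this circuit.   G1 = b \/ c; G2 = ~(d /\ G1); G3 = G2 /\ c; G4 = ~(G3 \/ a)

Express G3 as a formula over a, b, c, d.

G1 = b \/ c
G2 = ~(d /\ G1) = ~(d /\ (b \/ c))
G3 = G2 /\ c = (~(d /\ (b \/ c))) /\ c

(~(d /\ (b \/ c))) /\ c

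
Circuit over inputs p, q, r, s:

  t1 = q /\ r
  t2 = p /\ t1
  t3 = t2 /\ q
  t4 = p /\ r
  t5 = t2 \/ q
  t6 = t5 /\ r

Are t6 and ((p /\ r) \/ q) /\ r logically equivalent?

t1 = q /\ r
t2 = p /\ t1 = p /\ (q /\ r)
t5 = t2 \/ q = (p /\ (q /\ r)) \/ q
t6 = t5 /\ r = ((p /\ (q /\ r)) \/ q) /\ r
At p=1, q=0, r=1, s=0: circuit gives 0, formula gives 1.

No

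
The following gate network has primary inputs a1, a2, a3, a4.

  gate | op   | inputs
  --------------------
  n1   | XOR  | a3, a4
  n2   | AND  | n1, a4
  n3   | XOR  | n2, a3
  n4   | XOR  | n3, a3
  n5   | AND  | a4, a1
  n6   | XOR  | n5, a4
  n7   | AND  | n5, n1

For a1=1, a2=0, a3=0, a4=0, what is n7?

n1 = 0 XOR 0 = 0
n5 = 0 AND 1 = 0
n7 = 0 AND 0 = 0

0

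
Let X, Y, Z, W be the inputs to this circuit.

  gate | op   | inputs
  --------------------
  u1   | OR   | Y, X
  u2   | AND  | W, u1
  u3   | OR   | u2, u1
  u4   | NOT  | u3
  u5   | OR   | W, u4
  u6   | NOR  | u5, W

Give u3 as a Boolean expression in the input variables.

(W AND (Y OR X)) OR (Y OR X)

u1 = Y OR X
u2 = W AND u1 = W AND (Y OR X)
u3 = u2 OR u1 = (W AND (Y OR X)) OR (Y OR X)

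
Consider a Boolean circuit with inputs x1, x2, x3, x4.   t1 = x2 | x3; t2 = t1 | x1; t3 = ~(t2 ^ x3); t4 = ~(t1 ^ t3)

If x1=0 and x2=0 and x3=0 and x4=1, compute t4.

t1 = 0 | 0 = 0
t2 = 0 | 0 = 0
t3 = ~(0 ^ 0) = 1
t4 = ~(0 ^ 1) = 0

0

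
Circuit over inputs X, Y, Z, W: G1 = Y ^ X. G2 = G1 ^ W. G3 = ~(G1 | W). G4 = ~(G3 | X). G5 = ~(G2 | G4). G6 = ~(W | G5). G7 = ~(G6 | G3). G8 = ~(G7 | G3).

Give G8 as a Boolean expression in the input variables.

G1 = Y ^ X
G2 = G1 ^ W = (Y ^ X) ^ W
G3 = ~(G1 | W) = ~((Y ^ X) | W)
G4 = ~(G3 | X) = ~((~((Y ^ X) | W)) | X)
G5 = ~(G2 | G4) = ~(((Y ^ X) ^ W) | (~((~((Y ^ X) | W)) | X)))
G6 = ~(W | G5) = ~(W | (~(((Y ^ X) ^ W) | (~((~((Y ^ X) | W)) | X)))))
G7 = ~(G6 | G3) = ~((~(W | (~(((Y ^ X) ^ W) | (~((~((Y ^ X) | W)) | X)))))) | (~((Y ^ X) | W)))
G8 = ~(G7 | G3) = ~((~((~(W | (~(((Y ^ X) ^ W) | (~((~((Y ^ X) | W)) | X)))))) | (~((Y ^ X) | W)))) | (~((Y ^ X) | W)))

~((~((~(W | (~(((Y ^ X) ^ W) | (~((~((Y ^ X) | W)) | X)))))) | (~((Y ^ X) | W)))) | (~((Y ^ X) | W)))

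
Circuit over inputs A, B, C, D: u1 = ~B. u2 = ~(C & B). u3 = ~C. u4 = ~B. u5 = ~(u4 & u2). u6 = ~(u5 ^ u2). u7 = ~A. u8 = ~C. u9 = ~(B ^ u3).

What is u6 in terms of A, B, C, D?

~((~(~B & (~(C & B)))) ^ (~(C & B)))

u2 = ~(C & B)
u4 = ~B
u5 = ~(u4 & u2) = ~(~B & (~(C & B)))
u6 = ~(u5 ^ u2) = ~((~(~B & (~(C & B)))) ^ (~(C & B)))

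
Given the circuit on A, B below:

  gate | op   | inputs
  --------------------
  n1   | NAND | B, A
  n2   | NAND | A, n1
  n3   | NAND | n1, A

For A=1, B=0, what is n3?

0

n1 = 0 NAND 1 = 1
n3 = 1 NAND 1 = 0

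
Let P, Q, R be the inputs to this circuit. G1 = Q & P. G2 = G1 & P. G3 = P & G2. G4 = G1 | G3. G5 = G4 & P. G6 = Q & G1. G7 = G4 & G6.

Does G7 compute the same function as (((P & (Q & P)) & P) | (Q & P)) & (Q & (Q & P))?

G1 = Q & P
G2 = G1 & P = (Q & P) & P
G3 = P & G2 = P & ((Q & P) & P)
G4 = G1 | G3 = (Q & P) | (P & ((Q & P) & P))
G6 = Q & G1 = Q & (Q & P)
G7 = G4 & G6 = ((Q & P) | (P & ((Q & P) & P))) & (Q & (Q & P))
At P=0, Q=0, R=0: circuit gives 0, formula gives 0.
At P=1, Q=1, R=0: circuit gives 1, formula gives 1.
Agrees on all 8 inputs.

Yes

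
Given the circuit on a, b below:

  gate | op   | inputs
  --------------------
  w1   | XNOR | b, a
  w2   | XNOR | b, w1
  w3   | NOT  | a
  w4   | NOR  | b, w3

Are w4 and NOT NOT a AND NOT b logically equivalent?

Yes

w3 = NOT a
w4 = b NOR w3 = b NOR NOT a
At a=0, b=0: circuit gives 0, formula gives 0.
At a=1, b=0: circuit gives 1, formula gives 1.
Agrees on all 4 inputs.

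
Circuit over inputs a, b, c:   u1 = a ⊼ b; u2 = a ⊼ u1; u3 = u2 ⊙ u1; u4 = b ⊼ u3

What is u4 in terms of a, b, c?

u1 = a ⊼ b
u2 = a ⊼ u1 = a ⊼ (a ⊼ b)
u3 = u2 ⊙ u1 = (a ⊼ (a ⊼ b)) ⊙ (a ⊼ b)
u4 = b ⊼ u3 = b ⊼ ((a ⊼ (a ⊼ b)) ⊙ (a ⊼ b))

b ⊼ ((a ⊼ (a ⊼ b)) ⊙ (a ⊼ b))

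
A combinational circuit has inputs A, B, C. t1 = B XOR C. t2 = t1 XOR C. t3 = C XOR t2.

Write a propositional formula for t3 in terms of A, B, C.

t1 = B XOR C
t2 = t1 XOR C = (B XOR C) XOR C
t3 = C XOR t2 = C XOR ((B XOR C) XOR C)

C XOR ((B XOR C) XOR C)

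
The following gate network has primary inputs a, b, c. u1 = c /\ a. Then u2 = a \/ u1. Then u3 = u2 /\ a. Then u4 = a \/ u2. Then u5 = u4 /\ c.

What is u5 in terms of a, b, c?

u1 = c /\ a
u2 = a \/ u1 = a \/ (c /\ a)
u4 = a \/ u2 = a \/ (a \/ (c /\ a))
u5 = u4 /\ c = (a \/ (a \/ (c /\ a))) /\ c

(a \/ (a \/ (c /\ a))) /\ c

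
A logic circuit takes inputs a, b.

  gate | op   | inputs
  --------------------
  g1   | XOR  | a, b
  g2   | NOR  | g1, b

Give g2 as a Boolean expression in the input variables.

g1 = a XOR b
g2 = g1 NOR b = (a XOR b) NOR b

(a XOR b) NOR b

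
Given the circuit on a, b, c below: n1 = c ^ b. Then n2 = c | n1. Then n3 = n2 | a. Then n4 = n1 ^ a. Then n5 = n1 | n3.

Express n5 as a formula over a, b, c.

n1 = c ^ b
n2 = c | n1 = c | (c ^ b)
n3 = n2 | a = (c | (c ^ b)) | a
n5 = n1 | n3 = (c ^ b) | ((c | (c ^ b)) | a)

(c ^ b) | ((c | (c ^ b)) | a)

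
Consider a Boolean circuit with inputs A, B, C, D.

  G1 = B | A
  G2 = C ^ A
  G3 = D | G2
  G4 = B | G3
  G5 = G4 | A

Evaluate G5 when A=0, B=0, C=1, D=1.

1

G2 = 1 ^ 0 = 1
G3 = 1 | 1 = 1
G4 = 0 | 1 = 1
G5 = 1 | 0 = 1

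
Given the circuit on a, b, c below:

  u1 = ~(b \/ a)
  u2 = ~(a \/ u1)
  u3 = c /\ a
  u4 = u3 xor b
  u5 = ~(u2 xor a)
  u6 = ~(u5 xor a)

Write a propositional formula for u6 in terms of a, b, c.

~((~((~(a \/ (~(b \/ a)))) xor a)) xor a)

u1 = ~(b \/ a)
u2 = ~(a \/ u1) = ~(a \/ (~(b \/ a)))
u5 = ~(u2 xor a) = ~((~(a \/ (~(b \/ a)))) xor a)
u6 = ~(u5 xor a) = ~((~((~(a \/ (~(b \/ a)))) xor a)) xor a)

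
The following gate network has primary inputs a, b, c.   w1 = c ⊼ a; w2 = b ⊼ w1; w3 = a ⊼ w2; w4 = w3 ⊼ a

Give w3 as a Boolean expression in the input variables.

a ⊼ (b ⊼ (c ⊼ a))

w1 = c ⊼ a
w2 = b ⊼ w1 = b ⊼ (c ⊼ a)
w3 = a ⊼ w2 = a ⊼ (b ⊼ (c ⊼ a))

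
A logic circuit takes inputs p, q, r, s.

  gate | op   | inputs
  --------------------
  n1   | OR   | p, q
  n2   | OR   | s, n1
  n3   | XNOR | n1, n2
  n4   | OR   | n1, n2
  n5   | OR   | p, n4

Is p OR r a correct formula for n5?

No

n1 = p OR q
n2 = s OR n1 = s OR (p OR q)
n4 = n1 OR n2 = (p OR q) OR (s OR (p OR q))
n5 = p OR n4 = p OR ((p OR q) OR (s OR (p OR q)))
At p=0, q=0, r=0, s=1: circuit gives 1, formula gives 0.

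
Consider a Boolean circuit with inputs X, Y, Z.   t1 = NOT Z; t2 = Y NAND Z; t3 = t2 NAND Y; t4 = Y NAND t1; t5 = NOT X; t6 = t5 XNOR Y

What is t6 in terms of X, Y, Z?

NOT X XNOR Y

t5 = NOT X
t6 = t5 XNOR Y = NOT X XNOR Y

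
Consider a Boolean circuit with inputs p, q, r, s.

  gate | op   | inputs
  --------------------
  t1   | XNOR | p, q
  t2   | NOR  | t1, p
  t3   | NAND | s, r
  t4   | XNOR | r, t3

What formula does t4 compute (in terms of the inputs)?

t3 = s NAND r
t4 = r XNOR t3 = r XNOR (s NAND r)

r XNOR (s NAND r)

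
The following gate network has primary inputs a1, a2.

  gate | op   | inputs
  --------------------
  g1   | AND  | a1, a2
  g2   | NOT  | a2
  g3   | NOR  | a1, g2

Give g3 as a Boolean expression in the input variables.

g2 = NOT a2
g3 = a1 NOR g2 = a1 NOR NOT a2

a1 NOR NOT a2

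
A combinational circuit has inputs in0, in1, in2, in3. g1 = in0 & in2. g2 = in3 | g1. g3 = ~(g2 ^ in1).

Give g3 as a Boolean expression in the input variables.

g1 = in0 & in2
g2 = in3 | g1 = in3 | (in0 & in2)
g3 = ~(g2 ^ in1) = ~((in3 | (in0 & in2)) ^ in1)

~((in3 | (in0 & in2)) ^ in1)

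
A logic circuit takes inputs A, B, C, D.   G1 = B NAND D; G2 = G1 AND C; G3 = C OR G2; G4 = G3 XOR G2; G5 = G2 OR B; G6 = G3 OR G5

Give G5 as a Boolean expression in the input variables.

((B NAND D) AND C) OR B

G1 = B NAND D
G2 = G1 AND C = (B NAND D) AND C
G5 = G2 OR B = ((B NAND D) AND C) OR B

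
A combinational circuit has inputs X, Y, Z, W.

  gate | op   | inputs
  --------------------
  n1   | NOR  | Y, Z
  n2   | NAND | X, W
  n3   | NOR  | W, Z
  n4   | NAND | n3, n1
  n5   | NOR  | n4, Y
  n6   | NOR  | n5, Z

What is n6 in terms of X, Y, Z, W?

n1 = Y NOR Z
n3 = W NOR Z
n4 = n3 NAND n1 = (W NOR Z) NAND (Y NOR Z)
n5 = n4 NOR Y = ((W NOR Z) NAND (Y NOR Z)) NOR Y
n6 = n5 NOR Z = (((W NOR Z) NAND (Y NOR Z)) NOR Y) NOR Z

(((W NOR Z) NAND (Y NOR Z)) NOR Y) NOR Z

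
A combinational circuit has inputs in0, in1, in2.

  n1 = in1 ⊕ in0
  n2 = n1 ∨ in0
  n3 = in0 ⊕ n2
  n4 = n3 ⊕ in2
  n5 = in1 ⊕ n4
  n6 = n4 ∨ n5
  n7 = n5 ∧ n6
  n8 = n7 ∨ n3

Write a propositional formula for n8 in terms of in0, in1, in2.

n1 = in1 ⊕ in0
n2 = n1 ∨ in0 = (in1 ⊕ in0) ∨ in0
n3 = in0 ⊕ n2 = in0 ⊕ ((in1 ⊕ in0) ∨ in0)
n4 = n3 ⊕ in2 = (in0 ⊕ ((in1 ⊕ in0) ∨ in0)) ⊕ in2
n5 = in1 ⊕ n4 = in1 ⊕ ((in0 ⊕ ((in1 ⊕ in0) ∨ in0)) ⊕ in2)
n6 = n4 ∨ n5 = ((in0 ⊕ ((in1 ⊕ in0) ∨ in0)) ⊕ in2) ∨ (in1 ⊕ ((in0 ⊕ ((in1 ⊕ in0) ∨ in0)) ⊕ in2))
n7 = n5 ∧ n6 = (in1 ⊕ ((in0 ⊕ ((in1 ⊕ in0) ∨ in0)) ⊕ in2)) ∧ (((in0 ⊕ ((in1 ⊕ in0) ∨ in0)) ⊕ in2) ∨ (in1 ⊕ ((in0 ⊕ ((in1 ⊕ in0) ∨ in0)) ⊕ in2)))
n8 = n7 ∨ n3 = ((in1 ⊕ ((in0 ⊕ ((in1 ⊕ in0) ∨ in0)) ⊕ in2)) ∧ (((in0 ⊕ ((in1 ⊕ in0) ∨ in0)) ⊕ in2) ∨ (in1 ⊕ ((in0 ⊕ ((in1 ⊕ in0) ∨ in0)) ⊕ in2)))) ∨ (in0 ⊕ ((in1 ⊕ in0) ∨ in0))

((in1 ⊕ ((in0 ⊕ ((in1 ⊕ in0) ∨ in0)) ⊕ in2)) ∧ (((in0 ⊕ ((in1 ⊕ in0) ∨ in0)) ⊕ in2) ∨ (in1 ⊕ ((in0 ⊕ ((in1 ⊕ in0) ∨ in0)) ⊕ in2)))) ∨ (in0 ⊕ ((in1 ⊕ in0) ∨ in0))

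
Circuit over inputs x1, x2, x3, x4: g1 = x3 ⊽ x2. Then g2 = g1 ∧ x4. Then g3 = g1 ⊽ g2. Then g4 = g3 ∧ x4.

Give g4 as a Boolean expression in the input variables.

((x3 ⊽ x2) ⊽ ((x3 ⊽ x2) ∧ x4)) ∧ x4

g1 = x3 ⊽ x2
g2 = g1 ∧ x4 = (x3 ⊽ x2) ∧ x4
g3 = g1 ⊽ g2 = (x3 ⊽ x2) ⊽ ((x3 ⊽ x2) ∧ x4)
g4 = g3 ∧ x4 = ((x3 ⊽ x2) ⊽ ((x3 ⊽ x2) ∧ x4)) ∧ x4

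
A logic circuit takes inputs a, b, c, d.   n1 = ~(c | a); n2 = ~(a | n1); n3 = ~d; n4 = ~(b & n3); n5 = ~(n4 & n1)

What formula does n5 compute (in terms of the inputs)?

n1 = ~(c | a)
n3 = ~d
n4 = ~(b & n3) = ~(b & ~d)
n5 = ~(n4 & n1) = ~((~(b & ~d)) & (~(c | a)))

~((~(b & ~d)) & (~(c | a)))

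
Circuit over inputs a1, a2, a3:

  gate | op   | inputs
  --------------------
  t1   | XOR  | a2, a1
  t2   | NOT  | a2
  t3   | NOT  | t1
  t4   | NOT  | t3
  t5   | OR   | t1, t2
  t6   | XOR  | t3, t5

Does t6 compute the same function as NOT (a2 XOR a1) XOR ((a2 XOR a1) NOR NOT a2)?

t1 = a2 XOR a1
t2 = NOT a2
t3 = NOT t1 = NOT (a2 XOR a1)
t5 = t1 OR t2 = (a2 XOR a1) OR NOT a2
t6 = t3 XOR t5 = NOT (a2 XOR a1) XOR ((a2 XOR a1) OR NOT a2)
At a1=0, a2=0, a3=0: circuit gives 0, formula gives 1.

No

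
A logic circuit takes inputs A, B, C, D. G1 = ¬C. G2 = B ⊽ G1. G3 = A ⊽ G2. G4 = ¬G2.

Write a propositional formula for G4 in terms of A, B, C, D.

¬(B ⊽ ¬C)

G1 = ¬C
G2 = B ⊽ G1 = B ⊽ ¬C
G4 = ¬G2 = ¬(B ⊽ ¬C)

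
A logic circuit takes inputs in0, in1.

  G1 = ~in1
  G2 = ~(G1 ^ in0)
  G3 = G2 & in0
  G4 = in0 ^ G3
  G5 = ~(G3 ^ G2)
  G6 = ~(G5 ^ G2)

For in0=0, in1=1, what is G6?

G1 = ~1 = 0
G2 = ~(0 ^ 0) = 1
G3 = 1 & 0 = 0
G5 = ~(0 ^ 1) = 0
G6 = ~(0 ^ 1) = 0

0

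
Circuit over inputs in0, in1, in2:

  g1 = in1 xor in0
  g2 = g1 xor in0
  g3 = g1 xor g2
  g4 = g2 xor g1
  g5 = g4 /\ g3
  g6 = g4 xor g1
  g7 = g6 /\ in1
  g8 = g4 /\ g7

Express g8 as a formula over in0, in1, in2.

(((in1 xor in0) xor in0) xor (in1 xor in0)) /\ (((((in1 xor in0) xor in0) xor (in1 xor in0)) xor (in1 xor in0)) /\ in1)

g1 = in1 xor in0
g2 = g1 xor in0 = (in1 xor in0) xor in0
g4 = g2 xor g1 = ((in1 xor in0) xor in0) xor (in1 xor in0)
g6 = g4 xor g1 = (((in1 xor in0) xor in0) xor (in1 xor in0)) xor (in1 xor in0)
g7 = g6 /\ in1 = ((((in1 xor in0) xor in0) xor (in1 xor in0)) xor (in1 xor in0)) /\ in1
g8 = g4 /\ g7 = (((in1 xor in0) xor in0) xor (in1 xor in0)) /\ (((((in1 xor in0) xor in0) xor (in1 xor in0)) xor (in1 xor in0)) /\ in1)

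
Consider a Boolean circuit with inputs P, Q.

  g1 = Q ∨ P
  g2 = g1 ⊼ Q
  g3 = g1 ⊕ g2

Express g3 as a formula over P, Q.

(Q ∨ P) ⊕ ((Q ∨ P) ⊼ Q)

g1 = Q ∨ P
g2 = g1 ⊼ Q = (Q ∨ P) ⊼ Q
g3 = g1 ⊕ g2 = (Q ∨ P) ⊕ ((Q ∨ P) ⊼ Q)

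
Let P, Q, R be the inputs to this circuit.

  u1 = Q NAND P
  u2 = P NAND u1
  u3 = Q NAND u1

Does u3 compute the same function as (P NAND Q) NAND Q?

Yes

u1 = Q NAND P
u3 = Q NAND u1 = Q NAND (Q NAND P)
At P=0, Q=1, R=0: circuit gives 0, formula gives 0.
At P=0, Q=0, R=0: circuit gives 1, formula gives 1.
Agrees on all 8 inputs.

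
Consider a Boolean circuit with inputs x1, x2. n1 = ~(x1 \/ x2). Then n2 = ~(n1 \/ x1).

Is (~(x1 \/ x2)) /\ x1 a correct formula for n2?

No

n1 = ~(x1 \/ x2)
n2 = ~(n1 \/ x1) = ~((~(x1 \/ x2)) \/ x1)
At x1=0, x2=1: circuit gives 1, formula gives 0.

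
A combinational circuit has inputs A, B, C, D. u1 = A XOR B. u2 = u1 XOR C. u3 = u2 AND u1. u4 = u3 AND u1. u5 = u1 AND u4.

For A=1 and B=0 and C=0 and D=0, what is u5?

1

u1 = 1 XOR 0 = 1
u2 = 1 XOR 0 = 1
u3 = 1 AND 1 = 1
u4 = 1 AND 1 = 1
u5 = 1 AND 1 = 1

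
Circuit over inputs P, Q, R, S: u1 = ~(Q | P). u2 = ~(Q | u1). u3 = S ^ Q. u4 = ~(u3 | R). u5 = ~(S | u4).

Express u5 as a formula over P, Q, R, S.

u3 = S ^ Q
u4 = ~(u3 | R) = ~((S ^ Q) | R)
u5 = ~(S | u4) = ~(S | (~((S ^ Q) | R)))

~(S | (~((S ^ Q) | R)))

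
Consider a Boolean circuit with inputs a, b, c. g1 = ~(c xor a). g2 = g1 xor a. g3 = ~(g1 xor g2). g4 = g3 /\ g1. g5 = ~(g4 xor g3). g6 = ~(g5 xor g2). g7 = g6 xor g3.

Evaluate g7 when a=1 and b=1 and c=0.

1

g1 = ~(0 xor 1) = 0
g2 = 0 xor 1 = 1
g3 = ~(0 xor 1) = 0
g4 = 0 /\ 0 = 0
g5 = ~(0 xor 0) = 1
g6 = ~(1 xor 1) = 1
g7 = 1 xor 0 = 1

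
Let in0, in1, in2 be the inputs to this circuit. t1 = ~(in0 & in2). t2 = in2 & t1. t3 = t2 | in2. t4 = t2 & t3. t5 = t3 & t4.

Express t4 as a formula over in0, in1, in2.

t1 = ~(in0 & in2)
t2 = in2 & t1 = in2 & (~(in0 & in2))
t3 = t2 | in2 = (in2 & (~(in0 & in2))) | in2
t4 = t2 & t3 = (in2 & (~(in0 & in2))) & ((in2 & (~(in0 & in2))) | in2)

(in2 & (~(in0 & in2))) & ((in2 & (~(in0 & in2))) | in2)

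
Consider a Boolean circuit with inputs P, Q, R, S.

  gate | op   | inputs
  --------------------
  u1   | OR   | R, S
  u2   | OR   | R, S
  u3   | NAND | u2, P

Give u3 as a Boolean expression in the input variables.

(R OR S) NAND P

u2 = R OR S
u3 = u2 NAND P = (R OR S) NAND P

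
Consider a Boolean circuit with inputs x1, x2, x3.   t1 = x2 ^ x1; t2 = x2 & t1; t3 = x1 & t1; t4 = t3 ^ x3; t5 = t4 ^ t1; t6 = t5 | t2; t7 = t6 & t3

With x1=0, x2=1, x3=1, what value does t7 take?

t1 = 1 ^ 0 = 1
t2 = 1 & 1 = 1
t3 = 0 & 1 = 0
t4 = 0 ^ 1 = 1
t5 = 1 ^ 1 = 0
t6 = 0 | 1 = 1
t7 = 1 & 0 = 0

0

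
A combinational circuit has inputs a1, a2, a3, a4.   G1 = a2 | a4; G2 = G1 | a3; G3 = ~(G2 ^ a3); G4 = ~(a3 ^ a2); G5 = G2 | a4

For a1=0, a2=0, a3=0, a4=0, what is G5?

G1 = 0 | 0 = 0
G2 = 0 | 0 = 0
G5 = 0 | 0 = 0

0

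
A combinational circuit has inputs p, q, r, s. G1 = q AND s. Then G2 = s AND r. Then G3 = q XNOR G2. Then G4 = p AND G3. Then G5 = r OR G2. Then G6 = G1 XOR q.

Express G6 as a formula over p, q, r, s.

(q AND s) XOR q

G1 = q AND s
G6 = G1 XOR q = (q AND s) XOR q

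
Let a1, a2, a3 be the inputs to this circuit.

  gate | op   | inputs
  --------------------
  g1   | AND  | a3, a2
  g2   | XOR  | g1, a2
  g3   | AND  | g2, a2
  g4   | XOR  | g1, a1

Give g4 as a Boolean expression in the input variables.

(a3 AND a2) XOR a1

g1 = a3 AND a2
g4 = g1 XOR a1 = (a3 AND a2) XOR a1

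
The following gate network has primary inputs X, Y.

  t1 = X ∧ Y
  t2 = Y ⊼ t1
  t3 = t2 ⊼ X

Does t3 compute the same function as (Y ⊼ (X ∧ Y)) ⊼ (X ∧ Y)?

t1 = X ∧ Y
t2 = Y ⊼ t1 = Y ⊼ (X ∧ Y)
t3 = t2 ⊼ X = (Y ⊼ (X ∧ Y)) ⊼ X
At X=1, Y=0: circuit gives 0, formula gives 1.

No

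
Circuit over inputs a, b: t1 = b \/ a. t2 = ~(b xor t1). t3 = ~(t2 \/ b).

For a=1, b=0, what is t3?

t1 = 0 \/ 1 = 1
t2 = ~(0 xor 1) = 0
t3 = ~(0 \/ 0) = 1

1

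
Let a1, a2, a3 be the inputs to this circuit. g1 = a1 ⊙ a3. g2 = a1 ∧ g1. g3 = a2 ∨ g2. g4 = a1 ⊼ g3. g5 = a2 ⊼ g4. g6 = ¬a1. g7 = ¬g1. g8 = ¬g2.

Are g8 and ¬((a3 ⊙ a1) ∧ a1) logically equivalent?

g1 = a1 ⊙ a3
g2 = a1 ∧ g1 = a1 ∧ (a1 ⊙ a3)
g8 = ¬g2 = ¬(a1 ∧ (a1 ⊙ a3))
At a1=1, a2=0, a3=1: circuit gives 0, formula gives 0.
At a1=0, a2=0, a3=0: circuit gives 1, formula gives 1.
Agrees on all 8 inputs.

Yes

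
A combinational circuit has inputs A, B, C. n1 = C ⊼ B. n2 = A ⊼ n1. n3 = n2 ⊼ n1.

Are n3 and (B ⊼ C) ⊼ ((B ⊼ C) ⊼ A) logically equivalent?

Yes

n1 = C ⊼ B
n2 = A ⊼ n1 = A ⊼ (C ⊼ B)
n3 = n2 ⊼ n1 = (A ⊼ (C ⊼ B)) ⊼ (C ⊼ B)
At A=0, B=0, C=0: circuit gives 0, formula gives 0.
At A=0, B=1, C=1: circuit gives 1, formula gives 1.
Agrees on all 8 inputs.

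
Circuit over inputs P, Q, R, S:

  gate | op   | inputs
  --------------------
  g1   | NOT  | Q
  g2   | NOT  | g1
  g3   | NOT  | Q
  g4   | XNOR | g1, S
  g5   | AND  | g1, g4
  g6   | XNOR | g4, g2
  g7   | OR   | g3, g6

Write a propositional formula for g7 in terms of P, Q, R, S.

NOT Q OR ((NOT Q XNOR S) XNOR NOT NOT Q)

g1 = NOT Q
g2 = NOT g1 = NOT NOT Q
g3 = NOT Q
g4 = g1 XNOR S = NOT Q XNOR S
g6 = g4 XNOR g2 = (NOT Q XNOR S) XNOR NOT NOT Q
g7 = g3 OR g6 = NOT Q OR ((NOT Q XNOR S) XNOR NOT NOT Q)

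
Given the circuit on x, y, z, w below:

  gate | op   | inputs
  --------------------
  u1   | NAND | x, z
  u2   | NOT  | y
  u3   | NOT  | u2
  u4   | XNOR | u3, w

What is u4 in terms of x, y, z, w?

u2 = NOT y
u3 = NOT u2 = NOT NOT y
u4 = u3 XNOR w = NOT NOT y XNOR w

NOT NOT y XNOR w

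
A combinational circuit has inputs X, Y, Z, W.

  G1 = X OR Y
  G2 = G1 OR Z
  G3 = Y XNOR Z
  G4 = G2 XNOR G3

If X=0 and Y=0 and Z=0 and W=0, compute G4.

G1 = 0 OR 0 = 0
G2 = 0 OR 0 = 0
G3 = 0 XNOR 0 = 1
G4 = 0 XNOR 1 = 0

0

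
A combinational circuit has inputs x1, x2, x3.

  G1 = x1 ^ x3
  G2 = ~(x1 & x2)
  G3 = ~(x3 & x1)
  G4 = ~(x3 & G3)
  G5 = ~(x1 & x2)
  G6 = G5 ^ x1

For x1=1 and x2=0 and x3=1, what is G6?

G5 = ~(1 & 0) = 1
G6 = 1 ^ 1 = 0

0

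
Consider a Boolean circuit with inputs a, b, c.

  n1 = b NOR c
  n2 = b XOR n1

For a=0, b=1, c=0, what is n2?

1

n1 = 1 NOR 0 = 0
n2 = 1 XOR 0 = 1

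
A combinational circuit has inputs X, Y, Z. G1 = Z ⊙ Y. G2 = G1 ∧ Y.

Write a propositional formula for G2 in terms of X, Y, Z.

(Z ⊙ Y) ∧ Y

G1 = Z ⊙ Y
G2 = G1 ∧ Y = (Z ⊙ Y) ∧ Y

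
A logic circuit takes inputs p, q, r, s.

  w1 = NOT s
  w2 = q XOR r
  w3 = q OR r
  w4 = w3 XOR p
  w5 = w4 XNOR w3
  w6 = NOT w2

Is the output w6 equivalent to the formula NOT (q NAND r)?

No

w2 = q XOR r
w6 = NOT w2 = NOT (q XOR r)
At p=0, q=0, r=0, s=0: circuit gives 1, formula gives 0.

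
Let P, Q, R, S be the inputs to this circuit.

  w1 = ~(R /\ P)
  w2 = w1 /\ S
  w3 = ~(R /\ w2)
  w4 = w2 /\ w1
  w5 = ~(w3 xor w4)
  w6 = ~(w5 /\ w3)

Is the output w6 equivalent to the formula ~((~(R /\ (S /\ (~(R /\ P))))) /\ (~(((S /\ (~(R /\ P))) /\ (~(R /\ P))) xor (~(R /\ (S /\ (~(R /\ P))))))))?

Yes

w1 = ~(R /\ P)
w2 = w1 /\ S = (~(R /\ P)) /\ S
w3 = ~(R /\ w2) = ~(R /\ ((~(R /\ P)) /\ S))
w4 = w2 /\ w1 = ((~(R /\ P)) /\ S) /\ (~(R /\ P))
w5 = ~(w3 xor w4) = ~((~(R /\ ((~(R /\ P)) /\ S))) xor (((~(R /\ P)) /\ S) /\ (~(R /\ P))))
w6 = ~(w5 /\ w3) = ~((~((~(R /\ ((~(R /\ P)) /\ S))) xor (((~(R /\ P)) /\ S) /\ (~(R /\ P))))) /\ (~(R /\ ((~(R /\ P)) /\ S))))
At P=0, Q=0, R=0, S=1: circuit gives 0, formula gives 0.
At P=0, Q=0, R=0, S=0: circuit gives 1, formula gives 1.
Agrees on all 16 inputs.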